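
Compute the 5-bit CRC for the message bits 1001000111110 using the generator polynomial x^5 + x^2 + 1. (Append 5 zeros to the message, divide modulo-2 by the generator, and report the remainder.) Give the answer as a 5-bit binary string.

Append 5 zeros: 100100011111000000. Divide by 100101 (XOR where the leading bit is 1):
  pos 0: 100100 XOR 100101 = 000001
  pos 5: 101111 XOR 100101 = 001010
  pos 7: 101010 XOR 100101 = 001111
  pos 9: 111100 XOR 100101 = 011001
  pos 10: 110010 XOR 100101 = 010111
  pos 11: 101110 XOR 100101 = 001011
Remainder (last 5 bits) = 10110. This is the CRC / FCS.

10110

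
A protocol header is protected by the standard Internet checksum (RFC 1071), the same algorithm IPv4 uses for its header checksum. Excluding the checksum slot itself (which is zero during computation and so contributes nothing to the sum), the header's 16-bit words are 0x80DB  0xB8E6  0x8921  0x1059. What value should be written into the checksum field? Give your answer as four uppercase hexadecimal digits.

One's-complement addition (fold any carry out of bit 15 back into bit 0):
  0x80DB + 0xB8E6 = 0x139C1 → wrap carry → 0x39C2
  0x39C2 + 0x8921 = 0x0C2E3
  0xC2E3 + 0x1059 = 0x0D33C
One's-complement sum = 0xD33C.
Checksum = ~0xD33C & 0xFFFF = 0x2CC3.

2CC3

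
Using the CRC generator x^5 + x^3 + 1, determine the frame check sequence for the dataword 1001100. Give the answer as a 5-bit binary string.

Append 5 zeros: 100110000000. Divide by 101001 (XOR where the leading bit is 1):
  pos 0: 100110 XOR 101001 = 001111
  pos 2: 111100 XOR 101001 = 010101
  pos 3: 101010 XOR 101001 = 000011
Remainder (last 5 bits) = 11000. This is the CRC / FCS.

11000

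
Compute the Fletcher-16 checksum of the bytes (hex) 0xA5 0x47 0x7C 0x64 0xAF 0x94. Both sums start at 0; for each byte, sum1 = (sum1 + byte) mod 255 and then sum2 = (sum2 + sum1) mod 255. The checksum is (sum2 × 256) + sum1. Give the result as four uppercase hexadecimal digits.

Running sums (mod 255):
  after byte 0 (0xA5): sum1=165, sum2=165
  after byte 1 (0x47): sum1=236, sum2=146
  after byte 2 (0x7C): sum1=105, sum2=251
  after byte 3 (0x64): sum1=205, sum2=201
  after byte 4 (0xAF): sum1=125, sum2=71
  after byte 5 (0x94): sum1=18, sum2=89
Checksum = sum2·256 + sum1 = 89·256 + 18 = 22802 = 0x5912.

5912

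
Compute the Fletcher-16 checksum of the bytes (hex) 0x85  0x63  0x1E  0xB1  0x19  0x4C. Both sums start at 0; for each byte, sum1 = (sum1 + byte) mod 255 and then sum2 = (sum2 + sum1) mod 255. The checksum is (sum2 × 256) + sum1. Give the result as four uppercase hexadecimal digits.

1E1E

Running sums (mod 255):
  after byte 0 (0x85): sum1=133, sum2=133
  after byte 1 (0x63): sum1=232, sum2=110
  after byte 2 (0x1E): sum1=7, sum2=117
  after byte 3 (0xB1): sum1=184, sum2=46
  after byte 4 (0x19): sum1=209, sum2=0
  after byte 5 (0x4C): sum1=30, sum2=30
Checksum = sum2·256 + sum1 = 30·256 + 30 = 7710 = 0x1E1E.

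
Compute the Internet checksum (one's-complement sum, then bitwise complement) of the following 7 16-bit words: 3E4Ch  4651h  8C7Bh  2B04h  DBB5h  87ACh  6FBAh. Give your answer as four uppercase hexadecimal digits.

F0C5

One's-complement addition (fold any carry out of bit 15 back into bit 0):
  0x3E4C + 0x4651 = 0x0849D
  0x849D + 0x8C7B = 0x11118 → wrap carry → 0x1119
  0x1119 + 0x2B04 = 0x03C1D
  0x3C1D + 0xDBB5 = 0x117D2 → wrap carry → 0x17D3
  0x17D3 + 0x87AC = 0x09F7F
  0x9F7F + 0x6FBA = 0x10F39 → wrap carry → 0x0F3A
One's-complement sum = 0x0F3A.
Checksum = ~0x0F3A & 0xFFFF = 0xF0C5.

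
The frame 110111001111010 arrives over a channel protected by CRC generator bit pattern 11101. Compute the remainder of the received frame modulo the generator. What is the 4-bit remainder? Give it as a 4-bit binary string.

Modulo-2 division of 110111001111010 by 11101:
  pos 0: 11011 XOR 11101 = 00110
  pos 2: 11010 XOR 11101 = 00111
  pos 4: 11101 XOR 11101 = 00000
  pos 9: 11101 XOR 11101 = 00000
Remainder = 0000 (zero — the frame passes the CRC check).

0000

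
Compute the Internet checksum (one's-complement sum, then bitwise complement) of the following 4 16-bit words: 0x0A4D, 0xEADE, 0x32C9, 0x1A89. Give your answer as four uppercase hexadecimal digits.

One's-complement addition (fold any carry out of bit 15 back into bit 0):
  0x0A4D + 0xEADE = 0x0F52B
  0xF52B + 0x32C9 = 0x127F4 → wrap carry → 0x27F5
  0x27F5 + 0x1A89 = 0x0427E
One's-complement sum = 0x427E.
Checksum = ~0x427E & 0xFFFF = 0xBD81.

BD81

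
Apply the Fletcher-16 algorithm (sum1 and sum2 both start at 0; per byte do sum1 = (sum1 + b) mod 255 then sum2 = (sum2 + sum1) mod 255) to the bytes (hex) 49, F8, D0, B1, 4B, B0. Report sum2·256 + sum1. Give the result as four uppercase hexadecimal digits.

Running sums (mod 255):
  after byte 0 (49): sum1=73, sum2=73
  after byte 1 (F8): sum1=66, sum2=139
  after byte 2 (D0): sum1=19, sum2=158
  after byte 3 (B1): sum1=196, sum2=99
  after byte 4 (4B): sum1=16, sum2=115
  after byte 5 (B0): sum1=192, sum2=52
Checksum = sum2·256 + sum1 = 52·256 + 192 = 13504 = 0x34C0.

34C0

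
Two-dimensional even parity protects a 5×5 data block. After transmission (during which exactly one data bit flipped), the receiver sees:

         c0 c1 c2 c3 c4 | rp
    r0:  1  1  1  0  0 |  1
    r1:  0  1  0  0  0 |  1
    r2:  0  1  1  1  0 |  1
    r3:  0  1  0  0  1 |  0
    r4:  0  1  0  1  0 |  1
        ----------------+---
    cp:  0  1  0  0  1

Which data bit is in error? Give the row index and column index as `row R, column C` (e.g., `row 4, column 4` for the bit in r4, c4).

Recompute each row's even parity and compare to rp:
  r0: data parity 1, sent rp 1 → ok
  r1: data parity 1, sent rp 1 → ok
  r2: data parity 1, sent rp 1 → ok
  r3: data parity 0, sent rp 0 → ok
  r4: data parity 0, sent rp 1 → mismatch
Recompute each column's even parity and compare to cp:
  c0: data parity 1, sent cp 0 → mismatch
  c1: data parity 1, sent cp 1 → ok
  c2: data parity 0, sent cp 0 → ok
  c3: data parity 0, sent cp 0 → ok
  c4: data parity 1, sent cp 1 → ok
Exactly one row (r4) and one column (c0) fail → the flipped bit is at their intersection.

row 4, column 0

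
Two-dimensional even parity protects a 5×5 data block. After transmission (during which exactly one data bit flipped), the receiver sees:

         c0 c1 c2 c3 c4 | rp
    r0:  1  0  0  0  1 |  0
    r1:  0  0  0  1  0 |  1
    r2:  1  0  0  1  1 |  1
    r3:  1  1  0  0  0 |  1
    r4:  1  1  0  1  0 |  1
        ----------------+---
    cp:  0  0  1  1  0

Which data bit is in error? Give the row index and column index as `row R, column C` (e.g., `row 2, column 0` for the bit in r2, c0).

Recompute each row's even parity and compare to rp:
  r0: data parity 0, sent rp 0 → ok
  r1: data parity 1, sent rp 1 → ok
  r2: data parity 1, sent rp 1 → ok
  r3: data parity 0, sent rp 1 → mismatch
  r4: data parity 1, sent rp 1 → ok
Recompute each column's even parity and compare to cp:
  c0: data parity 0, sent cp 0 → ok
  c1: data parity 0, sent cp 0 → ok
  c2: data parity 0, sent cp 1 → mismatch
  c3: data parity 1, sent cp 1 → ok
  c4: data parity 0, sent cp 0 → ok
Exactly one row (r3) and one column (c2) fail → the flipped bit is at their intersection.

row 3, column 2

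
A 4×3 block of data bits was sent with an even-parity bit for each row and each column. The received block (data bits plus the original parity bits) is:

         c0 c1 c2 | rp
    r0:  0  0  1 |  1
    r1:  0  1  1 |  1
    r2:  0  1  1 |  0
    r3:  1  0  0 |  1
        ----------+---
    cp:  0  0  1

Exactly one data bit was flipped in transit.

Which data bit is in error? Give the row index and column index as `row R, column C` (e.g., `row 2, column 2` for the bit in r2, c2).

row 1, column 0

Recompute each row's even parity and compare to rp:
  r0: data parity 1, sent rp 1 → ok
  r1: data parity 0, sent rp 1 → mismatch
  r2: data parity 0, sent rp 0 → ok
  r3: data parity 1, sent rp 1 → ok
Recompute each column's even parity and compare to cp:
  c0: data parity 1, sent cp 0 → mismatch
  c1: data parity 0, sent cp 0 → ok
  c2: data parity 1, sent cp 1 → ok
Exactly one row (r1) and one column (c0) fail → the flipped bit is at their intersection.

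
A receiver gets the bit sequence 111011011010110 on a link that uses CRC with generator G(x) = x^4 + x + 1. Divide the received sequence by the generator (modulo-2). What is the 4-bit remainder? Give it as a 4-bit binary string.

0100

Modulo-2 division of 111011011010110 by 10011:
  pos 0: 11101 XOR 10011 = 01110
  pos 1: 11101 XOR 10011 = 01110
  pos 2: 11100 XOR 10011 = 01111
  pos 3: 11111 XOR 10011 = 01100
  pos 4: 11001 XOR 10011 = 01010
  pos 5: 10100 XOR 10011 = 00111
  pos 7: 11110 XOR 10011 = 01101
  pos 8: 11011 XOR 10011 = 01000
  pos 9: 10001 XOR 10011 = 00010
Remainder = 0100 (nonzero — an error is detected).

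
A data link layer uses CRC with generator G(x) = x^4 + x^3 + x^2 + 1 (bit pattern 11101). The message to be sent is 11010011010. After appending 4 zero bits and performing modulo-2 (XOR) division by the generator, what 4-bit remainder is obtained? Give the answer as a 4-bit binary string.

0110

Append 4 zeros: 110100110100000. Divide by 11101 (XOR where the leading bit is 1):
  pos 0: 11010 XOR 11101 = 00111
  pos 2: 11101 XOR 11101 = 00000
  pos 7: 10100 XOR 11101 = 01001
  pos 8: 10010 XOR 11101 = 01111
  pos 9: 11110 XOR 11101 = 00011
Remainder (last 4 bits) = 0110. This is the CRC / FCS.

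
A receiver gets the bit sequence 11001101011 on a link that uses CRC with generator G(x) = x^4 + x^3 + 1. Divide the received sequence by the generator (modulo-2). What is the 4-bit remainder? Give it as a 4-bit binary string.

Modulo-2 division of 11001101011 by 11001:
  pos 0: 11001 XOR 11001 = 00000
  pos 5: 10101 XOR 11001 = 01100
  pos 6: 11001 XOR 11001 = 00000
Remainder = 0000 (zero — the frame passes the CRC check).

0000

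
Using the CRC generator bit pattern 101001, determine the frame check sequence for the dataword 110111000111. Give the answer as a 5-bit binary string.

Append 5 zeros: 11011100011100000. Divide by 101001 (XOR where the leading bit is 1):
  pos 0: 110111 XOR 101001 = 011110
  pos 1: 111100 XOR 101001 = 010101
  pos 2: 101010 XOR 101001 = 000011
  pos 6: 110111 XOR 101001 = 011110
  pos 7: 111100 XOR 101001 = 010101
  pos 8: 101010 XOR 101001 = 000011
Remainder (last 5 bits) = 11000. This is the CRC / FCS.

11000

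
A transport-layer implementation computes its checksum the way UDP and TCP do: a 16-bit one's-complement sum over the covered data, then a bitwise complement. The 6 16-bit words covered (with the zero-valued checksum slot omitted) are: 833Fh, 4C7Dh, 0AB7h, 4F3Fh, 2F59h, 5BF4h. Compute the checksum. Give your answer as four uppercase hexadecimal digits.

One's-complement addition (fold any carry out of bit 15 back into bit 0):
  0x833F + 0x4C7D = 0x0CFBC
  0xCFBC + 0x0AB7 = 0x0DA73
  0xDA73 + 0x4F3F = 0x129B2 → wrap carry → 0x29B3
  0x29B3 + 0x2F59 = 0x0590C
  0x590C + 0x5BF4 = 0x0B500
One's-complement sum = 0xB500.
Checksum = ~0xB500 & 0xFFFF = 0x4AFF.

4AFF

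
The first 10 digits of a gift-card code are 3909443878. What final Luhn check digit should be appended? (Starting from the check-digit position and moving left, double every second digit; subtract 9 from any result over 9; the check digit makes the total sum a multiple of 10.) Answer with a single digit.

3

Partial digits right→left: 8 7 8 3 4 4 9 0 9 3
Double every second digit counting from the check-digit position (so the 1st, 3rd, 5th, ... of the partial from the right).
  doubled (with −9 where >9): 7 7 8 9 9 → sum 40
  kept as-is: 7 3 4 0 3 → sum 17
Total = 40 + 17 = 57.
Check digit = (10 − (57 mod 10)) mod 10 = 3.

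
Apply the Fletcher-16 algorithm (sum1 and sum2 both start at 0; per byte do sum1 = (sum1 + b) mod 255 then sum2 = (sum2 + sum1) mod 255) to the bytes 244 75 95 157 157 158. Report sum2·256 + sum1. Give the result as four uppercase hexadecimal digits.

6679

Running sums (mod 255):
  after byte 0 (244): sum1=244, sum2=244
  after byte 1 (75): sum1=64, sum2=53
  after byte 2 (95): sum1=159, sum2=212
  after byte 3 (157): sum1=61, sum2=18
  after byte 4 (157): sum1=218, sum2=236
  after byte 5 (158): sum1=121, sum2=102
Checksum = sum2·256 + sum1 = 102·256 + 121 = 26233 = 0x6679.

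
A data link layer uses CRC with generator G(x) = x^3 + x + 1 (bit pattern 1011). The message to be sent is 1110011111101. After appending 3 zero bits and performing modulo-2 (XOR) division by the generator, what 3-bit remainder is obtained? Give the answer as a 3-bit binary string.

Append 3 zeros: 1110011111101000. Divide by 1011 (XOR where the leading bit is 1):
  pos 0: 1110 XOR 1011 = 0101
  pos 1: 1010 XOR 1011 = 0001
  pos 4: 1111 XOR 1011 = 0100
  pos 5: 1001 XOR 1011 = 0010
  pos 7: 1011 XOR 1011 = 0000
  pos 12: 1000 XOR 1011 = 0011
Remainder (last 3 bits) = 011. This is the CRC / FCS.

011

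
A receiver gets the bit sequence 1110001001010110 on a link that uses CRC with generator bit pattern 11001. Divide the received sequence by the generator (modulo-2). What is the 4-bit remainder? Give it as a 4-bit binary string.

1110

Modulo-2 division of 1110001001010110 by 11001:
  pos 0: 11100 XOR 11001 = 00101
  pos 2: 10101 XOR 11001 = 01100
  pos 3: 11000 XOR 11001 = 00001
  pos 7: 10101 XOR 11001 = 01100
  pos 8: 11000 XOR 11001 = 00001
Remainder = 1110 (nonzero — an error is detected).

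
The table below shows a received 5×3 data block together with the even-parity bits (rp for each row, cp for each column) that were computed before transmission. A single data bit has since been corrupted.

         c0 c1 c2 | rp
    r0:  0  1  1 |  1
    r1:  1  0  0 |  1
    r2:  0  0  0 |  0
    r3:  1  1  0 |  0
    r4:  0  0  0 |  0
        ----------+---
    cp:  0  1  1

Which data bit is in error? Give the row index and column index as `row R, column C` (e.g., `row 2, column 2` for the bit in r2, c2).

row 0, column 1

Recompute each row's even parity and compare to rp:
  r0: data parity 0, sent rp 1 → mismatch
  r1: data parity 1, sent rp 1 → ok
  r2: data parity 0, sent rp 0 → ok
  r3: data parity 0, sent rp 0 → ok
  r4: data parity 0, sent rp 0 → ok
Recompute each column's even parity and compare to cp:
  c0: data parity 0, sent cp 0 → ok
  c1: data parity 0, sent cp 1 → mismatch
  c2: data parity 1, sent cp 1 → ok
Exactly one row (r0) and one column (c1) fail → the flipped bit is at their intersection.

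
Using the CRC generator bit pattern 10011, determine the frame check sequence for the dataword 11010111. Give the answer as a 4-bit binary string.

Append 4 zeros: 110101110000. Divide by 10011 (XOR where the leading bit is 1):
  pos 0: 11010 XOR 10011 = 01001
  pos 1: 10011 XOR 10011 = 00000
  pos 6: 11000 XOR 10011 = 01011
  pos 7: 10110 XOR 10011 = 00101
Remainder (last 4 bits) = 0101. This is the CRC / FCS.

0101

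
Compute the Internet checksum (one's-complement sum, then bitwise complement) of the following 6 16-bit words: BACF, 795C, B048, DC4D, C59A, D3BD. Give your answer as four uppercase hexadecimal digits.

A5E4

One's-complement addition (fold any carry out of bit 15 back into bit 0):
  0xBACF + 0x795C = 0x1342B → wrap carry → 0x342C
  0x342C + 0xB048 = 0x0E474
  0xE474 + 0xDC4D = 0x1C0C1 → wrap carry → 0xC0C2
  0xC0C2 + 0xC59A = 0x1865C → wrap carry → 0x865D
  0x865D + 0xD3BD = 0x15A1A → wrap carry → 0x5A1B
One's-complement sum = 0x5A1B.
Checksum = ~0x5A1B & 0xFFFF = 0xA5E4.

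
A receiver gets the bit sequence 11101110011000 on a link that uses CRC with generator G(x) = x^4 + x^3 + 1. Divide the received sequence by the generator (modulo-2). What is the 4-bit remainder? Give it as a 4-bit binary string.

0101

Modulo-2 division of 11101110011000 by 11001:
  pos 0: 11101 XOR 11001 = 00100
  pos 2: 10011 XOR 11001 = 01010
  pos 3: 10100 XOR 11001 = 01101
  pos 4: 11010 XOR 11001 = 00011
  pos 7: 11110 XOR 11001 = 00111
  pos 9: 11100 XOR 11001 = 00101
Remainder = 0101 (nonzero — an error is detected).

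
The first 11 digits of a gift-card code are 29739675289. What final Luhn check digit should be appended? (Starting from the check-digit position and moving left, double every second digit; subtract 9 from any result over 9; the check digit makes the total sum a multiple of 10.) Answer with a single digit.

Partial digits right→left: 9 8 2 5 7 6 9 3 7 9 2
Double every second digit counting from the check-digit position (so the 1st, 3rd, 5th, ... of the partial from the right).
  doubled (with −9 where >9): 9 4 5 9 5 4 → sum 36
  kept as-is: 8 5 6 3 9 → sum 31
Total = 36 + 31 = 67.
Check digit = (10 − (67 mod 10)) mod 10 = 3.

3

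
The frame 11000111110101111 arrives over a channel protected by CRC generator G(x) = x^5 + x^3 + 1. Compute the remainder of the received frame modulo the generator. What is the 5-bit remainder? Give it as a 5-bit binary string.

Modulo-2 division of 11000111110101111 by 101001:
  pos 0: 110001 XOR 101001 = 011000
  pos 1: 110001 XOR 101001 = 011000
  pos 2: 110001 XOR 101001 = 011000
  pos 3: 110001 XOR 101001 = 011000
  pos 4: 110001 XOR 101001 = 011000
  pos 5: 110000 XOR 101001 = 011001
  pos 6: 110011 XOR 101001 = 011010
  pos 7: 110100 XOR 101001 = 011101
  pos 8: 111011 XOR 101001 = 010010
  pos 9: 100101 XOR 101001 = 001100
  pos 11: 110011 XOR 101001 = 011010
Remainder = 11010 (nonzero — an error is detected).

11010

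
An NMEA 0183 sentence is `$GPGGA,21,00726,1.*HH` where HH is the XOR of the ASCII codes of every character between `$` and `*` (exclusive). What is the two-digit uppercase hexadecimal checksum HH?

55

XOR the ASCII codes of the payload characters:
  'G' = 0x47 → acc = 0x47
  'P' = 0x50 → acc = 0x17
  'G' = 0x47 → acc = 0x50
  'G' = 0x47 → acc = 0x17
  'A' = 0x41 → acc = 0x56
  ',' = 0x2C → acc = 0x7A
  '2' = 0x32 → acc = 0x48
  '1' = 0x31 → acc = 0x79
  ',' = 0x2C → acc = 0x55
  '0' = 0x30 → acc = 0x65
  '0' = 0x30 → acc = 0x55
  '7' = 0x37 → acc = 0x62
  '2' = 0x32 → acc = 0x50
  '6' = 0x36 → acc = 0x66
  ',' = 0x2C → acc = 0x4A
  '1' = 0x31 → acc = 0x7B
  '.' = 0x2E → acc = 0x55
Checksum = 0x55.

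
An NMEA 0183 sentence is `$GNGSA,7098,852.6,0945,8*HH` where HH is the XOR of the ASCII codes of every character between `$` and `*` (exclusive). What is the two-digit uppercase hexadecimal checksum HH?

XOR the ASCII codes of the payload characters:
  'G' = 0x47 → acc = 0x47
  'N' = 0x4E → acc = 0x09
  'G' = 0x47 → acc = 0x4E
  'S' = 0x53 → acc = 0x1D
  'A' = 0x41 → acc = 0x5C
  ',' = 0x2C → acc = 0x70
  '7' = 0x37 → acc = 0x47
  '0' = 0x30 → acc = 0x77
  '9' = 0x39 → acc = 0x4E
  '8' = 0x38 → acc = 0x76
  ',' = 0x2C → acc = 0x5A
  '8' = 0x38 → acc = 0x62
  '5' = 0x35 → acc = 0x57
  '2' = 0x32 → acc = 0x65
  '.' = 0x2E → acc = 0x4B
  '6' = 0x36 → acc = 0x7D
  ',' = 0x2C → acc = 0x51
  '0' = 0x30 → acc = 0x61
  '9' = 0x39 → acc = 0x58
  '4' = 0x34 → acc = 0x6C
  '5' = 0x35 → acc = 0x59
  ',' = 0x2C → acc = 0x75
  '8' = 0x38 → acc = 0x4D
Checksum = 0x4D.

4D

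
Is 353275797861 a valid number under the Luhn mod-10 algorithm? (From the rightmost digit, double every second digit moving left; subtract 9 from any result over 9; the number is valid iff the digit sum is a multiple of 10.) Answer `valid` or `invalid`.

valid

From the right, keep odd positions and double even positions (subtract 9 from any doubled value over 9):
  doubled (positions 2,4,...): 3 5 5 5 6 6 → sum 30
  kept (positions 1,3,...): 1 8 9 5 2 5 → sum 30
Total = 60.
60 mod 10 = 0, so the number is valid.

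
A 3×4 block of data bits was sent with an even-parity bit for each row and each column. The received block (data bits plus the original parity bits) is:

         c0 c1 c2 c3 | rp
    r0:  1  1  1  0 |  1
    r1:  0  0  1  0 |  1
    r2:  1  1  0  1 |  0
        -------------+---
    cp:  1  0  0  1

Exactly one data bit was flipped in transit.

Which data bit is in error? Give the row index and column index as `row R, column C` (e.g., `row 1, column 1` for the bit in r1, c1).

row 2, column 0

Recompute each row's even parity and compare to rp:
  r0: data parity 1, sent rp 1 → ok
  r1: data parity 1, sent rp 1 → ok
  r2: data parity 1, sent rp 0 → mismatch
Recompute each column's even parity and compare to cp:
  c0: data parity 0, sent cp 1 → mismatch
  c1: data parity 0, sent cp 0 → ok
  c2: data parity 0, sent cp 0 → ok
  c3: data parity 1, sent cp 1 → ok
Exactly one row (r2) and one column (c0) fail → the flipped bit is at their intersection.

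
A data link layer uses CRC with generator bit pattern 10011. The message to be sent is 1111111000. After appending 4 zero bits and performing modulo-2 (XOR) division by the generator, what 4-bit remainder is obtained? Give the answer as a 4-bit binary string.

Append 4 zeros: 11111110000000. Divide by 10011 (XOR where the leading bit is 1):
  pos 0: 11111 XOR 10011 = 01100
  pos 1: 11001 XOR 10011 = 01010
  pos 2: 10101 XOR 10011 = 00110
  pos 4: 11000 XOR 10011 = 01011
  pos 5: 10110 XOR 10011 = 00101
  pos 7: 10100 XOR 10011 = 00111
  pos 9: 11100 XOR 10011 = 01111
Remainder (last 4 bits) = 1111. This is the CRC / FCS.

1111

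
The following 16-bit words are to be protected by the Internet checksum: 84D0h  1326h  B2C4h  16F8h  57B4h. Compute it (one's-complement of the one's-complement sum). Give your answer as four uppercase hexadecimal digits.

4698

One's-complement addition (fold any carry out of bit 15 back into bit 0):
  0x84D0 + 0x1326 = 0x097F6
  0x97F6 + 0xB2C4 = 0x14ABA → wrap carry → 0x4ABB
  0x4ABB + 0x16F8 = 0x061B3
  0x61B3 + 0x57B4 = 0x0B967
One's-complement sum = 0xB967.
Checksum = ~0xB967 & 0xFFFF = 0x4698.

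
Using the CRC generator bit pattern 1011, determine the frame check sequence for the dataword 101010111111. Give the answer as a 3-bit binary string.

001

Append 3 zeros: 101010111111000. Divide by 1011 (XOR where the leading bit is 1):
  pos 0: 1010 XOR 1011 = 0001
  pos 3: 1101 XOR 1011 = 0110
  pos 4: 1101 XOR 1011 = 0110
  pos 5: 1101 XOR 1011 = 0110
  pos 6: 1101 XOR 1011 = 0110
  pos 7: 1101 XOR 1011 = 0110
  pos 8: 1101 XOR 1011 = 0110
  pos 9: 1100 XOR 1011 = 0111
  pos 10: 1110 XOR 1011 = 0101
  pos 11: 1010 XOR 1011 = 0001
Remainder (last 3 bits) = 001. This is the CRC / FCS.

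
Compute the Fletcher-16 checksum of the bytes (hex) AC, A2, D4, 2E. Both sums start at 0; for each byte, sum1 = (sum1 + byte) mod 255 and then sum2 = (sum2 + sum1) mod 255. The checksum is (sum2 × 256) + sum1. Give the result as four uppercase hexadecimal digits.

7252

Running sums (mod 255):
  after byte 0 (AC): sum1=172, sum2=172
  after byte 1 (A2): sum1=79, sum2=251
  after byte 2 (D4): sum1=36, sum2=32
  after byte 3 (2E): sum1=82, sum2=114
Checksum = sum2·256 + sum1 = 114·256 + 82 = 29266 = 0x7252.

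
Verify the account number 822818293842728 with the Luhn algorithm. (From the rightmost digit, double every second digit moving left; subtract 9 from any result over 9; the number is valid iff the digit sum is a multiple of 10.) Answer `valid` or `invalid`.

invalid

From the right, keep odd positions and double even positions (subtract 9 from any doubled value over 9):
  doubled (positions 2,4,...): 4 4 7 9 7 7 4 → sum 42
  kept (positions 1,3,...): 8 7 4 3 2 1 2 8 → sum 35
Total = 77.
77 mod 10 = 7, so the number is invalid.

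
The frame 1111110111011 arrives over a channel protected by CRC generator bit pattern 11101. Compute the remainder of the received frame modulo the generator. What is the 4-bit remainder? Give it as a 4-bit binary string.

0100

Modulo-2 division of 1111110111011 by 11101:
  pos 0: 11111 XOR 11101 = 00010
  pos 3: 10101 XOR 11101 = 01000
  pos 4: 10001 XOR 11101 = 01100
  pos 5: 11001 XOR 11101 = 00100
  pos 7: 10001 XOR 11101 = 01100
  pos 8: 11001 XOR 11101 = 00100
Remainder = 0100 (nonzero — an error is detected).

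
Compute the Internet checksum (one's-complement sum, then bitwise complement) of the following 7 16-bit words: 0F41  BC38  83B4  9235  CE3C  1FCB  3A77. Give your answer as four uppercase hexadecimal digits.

F61C

One's-complement addition (fold any carry out of bit 15 back into bit 0):
  0x0F41 + 0xBC38 = 0x0CB79
  0xCB79 + 0x83B4 = 0x14F2D → wrap carry → 0x4F2E
  0x4F2E + 0x9235 = 0x0E163
  0xE163 + 0xCE3C = 0x1AF9F → wrap carry → 0xAFA0
  0xAFA0 + 0x1FCB = 0x0CF6B
  0xCF6B + 0x3A77 = 0x109E2 → wrap carry → 0x09E3
One's-complement sum = 0x09E3.
Checksum = ~0x09E3 & 0xFFFF = 0xF61C.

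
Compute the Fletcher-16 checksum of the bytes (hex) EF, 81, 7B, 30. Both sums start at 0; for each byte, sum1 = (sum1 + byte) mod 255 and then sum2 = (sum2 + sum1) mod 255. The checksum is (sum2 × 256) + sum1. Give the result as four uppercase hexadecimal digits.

6B1D

Running sums (mod 255):
  after byte 0 (EF): sum1=239, sum2=239
  after byte 1 (81): sum1=113, sum2=97
  after byte 2 (7B): sum1=236, sum2=78
  after byte 3 (30): sum1=29, sum2=107
Checksum = sum2·256 + sum1 = 107·256 + 29 = 27421 = 0x6B1D.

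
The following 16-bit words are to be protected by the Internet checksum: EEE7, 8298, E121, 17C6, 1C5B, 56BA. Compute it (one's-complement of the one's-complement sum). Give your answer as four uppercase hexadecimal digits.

2282

One's-complement addition (fold any carry out of bit 15 back into bit 0):
  0xEEE7 + 0x8298 = 0x1717F → wrap carry → 0x7180
  0x7180 + 0xE121 = 0x152A1 → wrap carry → 0x52A2
  0x52A2 + 0x17C6 = 0x06A68
  0x6A68 + 0x1C5B = 0x086C3
  0x86C3 + 0x56BA = 0x0DD7D
One's-complement sum = 0xDD7D.
Checksum = ~0xDD7D & 0xFFFF = 0x2282.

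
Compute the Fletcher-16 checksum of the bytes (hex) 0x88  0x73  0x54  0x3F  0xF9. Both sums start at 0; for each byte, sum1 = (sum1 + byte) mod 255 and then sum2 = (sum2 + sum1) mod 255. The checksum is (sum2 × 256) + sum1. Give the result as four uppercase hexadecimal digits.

Running sums (mod 255):
  after byte 0 (0x88): sum1=136, sum2=136
  after byte 1 (0x73): sum1=251, sum2=132
  after byte 2 (0x54): sum1=80, sum2=212
  after byte 3 (0x3F): sum1=143, sum2=100
  after byte 4 (0xF9): sum1=137, sum2=237
Checksum = sum2·256 + sum1 = 237·256 + 137 = 60809 = 0xED89.

ED89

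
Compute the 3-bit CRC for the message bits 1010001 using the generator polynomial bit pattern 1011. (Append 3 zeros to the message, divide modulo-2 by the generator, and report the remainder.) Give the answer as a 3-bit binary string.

110

Append 3 zeros: 1010001000. Divide by 1011 (XOR where the leading bit is 1):
  pos 0: 1010 XOR 1011 = 0001
  pos 3: 1001 XOR 1011 = 0010
  pos 5: 1000 XOR 1011 = 0011
Remainder (last 3 bits) = 110. This is the CRC / FCS.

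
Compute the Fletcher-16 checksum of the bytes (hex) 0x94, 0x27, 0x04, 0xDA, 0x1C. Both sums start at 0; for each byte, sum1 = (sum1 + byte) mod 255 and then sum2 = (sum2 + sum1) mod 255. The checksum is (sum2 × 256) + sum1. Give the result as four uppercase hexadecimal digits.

61B6

Running sums (mod 255):
  after byte 0 (0x94): sum1=148, sum2=148
  after byte 1 (0x27): sum1=187, sum2=80
  after byte 2 (0x04): sum1=191, sum2=16
  after byte 3 (0xDA): sum1=154, sum2=170
  after byte 4 (0x1C): sum1=182, sum2=97
Checksum = sum2·256 + sum1 = 97·256 + 182 = 25014 = 0x61B6.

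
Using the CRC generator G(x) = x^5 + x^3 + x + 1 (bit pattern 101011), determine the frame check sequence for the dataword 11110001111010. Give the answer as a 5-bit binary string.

Append 5 zeros: 1111000111101000000. Divide by 101011 (XOR where the leading bit is 1):
  pos 0: 111100 XOR 101011 = 010111
  pos 1: 101110 XOR 101011 = 000101
  pos 4: 101111 XOR 101011 = 000100
  pos 7: 100101 XOR 101011 = 001110
  pos 9: 111000 XOR 101011 = 010011
  pos 10: 100110 XOR 101011 = 001101
  pos 12: 110100 XOR 101011 = 011111
  pos 13: 111110 XOR 101011 = 010101
Remainder (last 5 bits) = 10101. This is the CRC / FCS.

10101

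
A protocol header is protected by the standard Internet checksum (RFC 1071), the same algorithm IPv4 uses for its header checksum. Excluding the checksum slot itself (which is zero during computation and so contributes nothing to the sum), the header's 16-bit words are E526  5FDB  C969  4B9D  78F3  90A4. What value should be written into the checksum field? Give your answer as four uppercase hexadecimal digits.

One's-complement addition (fold any carry out of bit 15 back into bit 0):
  0xE526 + 0x5FDB = 0x14501 → wrap carry → 0x4502
  0x4502 + 0xC969 = 0x10E6B → wrap carry → 0x0E6C
  0x0E6C + 0x4B9D = 0x05A09
  0x5A09 + 0x78F3 = 0x0D2FC
  0xD2FC + 0x90A4 = 0x163A0 → wrap carry → 0x63A1
One's-complement sum = 0x63A1.
Checksum = ~0x63A1 & 0xFFFF = 0x9C5E.

9C5E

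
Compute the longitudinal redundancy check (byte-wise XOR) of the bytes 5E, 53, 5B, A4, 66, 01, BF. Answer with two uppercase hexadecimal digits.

XOR the bytes together:
  start with 0x5E
  0x5E ⊕ 0x53 = 0x0D
  0x0D ⊕ 0x5B = 0x56
  0x56 ⊕ 0xA4 = 0xF2
  0xF2 ⊕ 0x66 = 0x94
  0x94 ⊕ 0x01 = 0x95
  0x95 ⊕ 0xBF = 0x2A

2A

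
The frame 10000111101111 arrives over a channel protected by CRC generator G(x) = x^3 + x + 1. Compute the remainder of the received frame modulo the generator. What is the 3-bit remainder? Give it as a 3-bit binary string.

000

Modulo-2 division of 10000111101111 by 1011:
  pos 0: 1000 XOR 1011 = 0011
  pos 2: 1101 XOR 1011 = 0110
  pos 3: 1101 XOR 1011 = 0110
  pos 4: 1101 XOR 1011 = 0110
  pos 5: 1101 XOR 1011 = 0110
  pos 6: 1100 XOR 1011 = 0111
  pos 7: 1111 XOR 1011 = 0100
  pos 8: 1001 XOR 1011 = 0010
  pos 10: 1011 XOR 1011 = 0000
Remainder = 000 (zero — the frame passes the CRC check).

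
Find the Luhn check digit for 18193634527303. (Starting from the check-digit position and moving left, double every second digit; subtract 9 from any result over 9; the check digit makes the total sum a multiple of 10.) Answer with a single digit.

Partial digits right→left: 3 0 3 7 2 5 4 3 6 3 9 1 8 1
Double every second digit counting from the check-digit position (so the 1st, 3rd, 5th, ... of the partial from the right).
  doubled (with −9 where >9): 6 6 4 8 3 9 7 → sum 43
  kept as-is: 0 7 5 3 3 1 1 → sum 20
Total = 43 + 20 = 63.
Check digit = (10 − (63 mod 10)) mod 10 = 7.

7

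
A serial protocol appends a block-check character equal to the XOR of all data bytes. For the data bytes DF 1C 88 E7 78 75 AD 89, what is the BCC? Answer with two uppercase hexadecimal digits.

85

XOR the bytes together:
  start with 0xDF
  0xDF ⊕ 0x1C = 0xC3
  0xC3 ⊕ 0x88 = 0x4B
  0x4B ⊕ 0xE7 = 0xAC
  0xAC ⊕ 0x78 = 0xD4
  0xD4 ⊕ 0x75 = 0xA1
  0xA1 ⊕ 0xAD = 0x0C
  0x0C ⊕ 0x89 = 0x85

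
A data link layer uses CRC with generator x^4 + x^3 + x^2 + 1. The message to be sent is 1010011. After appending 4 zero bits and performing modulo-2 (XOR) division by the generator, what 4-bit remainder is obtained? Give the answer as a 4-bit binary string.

0000

Append 4 zeros: 10100110000. Divide by 11101 (XOR where the leading bit is 1):
  pos 0: 10100 XOR 11101 = 01001
  pos 1: 10011 XOR 11101 = 01110
  pos 2: 11101 XOR 11101 = 00000
Remainder (last 4 bits) = 0000. This is the CRC / FCS.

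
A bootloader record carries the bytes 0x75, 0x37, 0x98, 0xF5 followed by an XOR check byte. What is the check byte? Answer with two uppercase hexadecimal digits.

XOR the bytes together:
  start with 0x75
  0x75 ⊕ 0x37 = 0x42
  0x42 ⊕ 0x98 = 0xDA
  0xDA ⊕ 0xF5 = 0x2F

2F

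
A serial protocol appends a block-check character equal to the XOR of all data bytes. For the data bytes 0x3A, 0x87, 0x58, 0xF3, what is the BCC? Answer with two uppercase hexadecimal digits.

16

XOR the bytes together:
  start with 0x3A
  0x3A ⊕ 0x87 = 0xBD
  0xBD ⊕ 0x58 = 0xE5
  0xE5 ⊕ 0xF3 = 0x16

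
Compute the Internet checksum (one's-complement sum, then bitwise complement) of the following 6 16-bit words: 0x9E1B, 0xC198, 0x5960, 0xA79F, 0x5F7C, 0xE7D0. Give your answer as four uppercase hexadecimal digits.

One's-complement addition (fold any carry out of bit 15 back into bit 0):
  0x9E1B + 0xC198 = 0x15FB3 → wrap carry → 0x5FB4
  0x5FB4 + 0x5960 = 0x0B914
  0xB914 + 0xA79F = 0x160B3 → wrap carry → 0x60B4
  0x60B4 + 0x5F7C = 0x0C030
  0xC030 + 0xE7D0 = 0x1A800 → wrap carry → 0xA801
One's-complement sum = 0xA801.
Checksum = ~0xA801 & 0xFFFF = 0x57FE.

57FE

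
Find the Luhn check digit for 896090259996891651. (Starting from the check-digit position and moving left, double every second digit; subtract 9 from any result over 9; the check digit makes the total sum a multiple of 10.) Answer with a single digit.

Partial digits right→left: 1 5 6 1 9 8 6 9 9 9 5 2 0 9 0 6 9 8
Double every second digit counting from the check-digit position (so the 1st, 3rd, 5th, ... of the partial from the right).
  doubled (with −9 where >9): 2 3 9 3 9 1 0 0 9 → sum 36
  kept as-is: 5 1 8 9 9 2 9 6 8 → sum 57
Total = 36 + 57 = 93.
Check digit = (10 − (93 mod 10)) mod 10 = 7.

7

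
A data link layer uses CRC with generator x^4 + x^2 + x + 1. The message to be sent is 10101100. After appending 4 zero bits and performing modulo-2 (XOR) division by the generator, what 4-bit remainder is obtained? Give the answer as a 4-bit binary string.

1001

Append 4 zeros: 101011000000. Divide by 10111 (XOR where the leading bit is 1):
  pos 0: 10101 XOR 10111 = 00010
  pos 3: 10100 XOR 10111 = 00011
  pos 6: 11000 XOR 10111 = 01111
  pos 7: 11110 XOR 10111 = 01001
Remainder (last 4 bits) = 1001. This is the CRC / FCS.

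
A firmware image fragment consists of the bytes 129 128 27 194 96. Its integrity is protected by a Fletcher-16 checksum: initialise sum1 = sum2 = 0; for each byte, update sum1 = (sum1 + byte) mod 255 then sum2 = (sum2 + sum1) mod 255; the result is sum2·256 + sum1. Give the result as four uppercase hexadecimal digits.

C040

Running sums (mod 255):
  after byte 0 (129): sum1=129, sum2=129
  after byte 1 (128): sum1=2, sum2=131
  after byte 2 (27): sum1=29, sum2=160
  after byte 3 (194): sum1=223, sum2=128
  after byte 4 (96): sum1=64, sum2=192
Checksum = sum2·256 + sum1 = 192·256 + 64 = 49216 = 0xC040.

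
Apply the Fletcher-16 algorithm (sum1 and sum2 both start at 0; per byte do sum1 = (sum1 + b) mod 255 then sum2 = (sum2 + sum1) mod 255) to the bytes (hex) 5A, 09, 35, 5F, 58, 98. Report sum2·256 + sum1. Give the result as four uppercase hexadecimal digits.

87E8

Running sums (mod 255):
  after byte 0 (5A): sum1=90, sum2=90
  after byte 1 (09): sum1=99, sum2=189
  after byte 2 (35): sum1=152, sum2=86
  after byte 3 (5F): sum1=247, sum2=78
  after byte 4 (58): sum1=80, sum2=158
  after byte 5 (98): sum1=232, sum2=135
Checksum = sum2·256 + sum1 = 135·256 + 232 = 34792 = 0x87E8.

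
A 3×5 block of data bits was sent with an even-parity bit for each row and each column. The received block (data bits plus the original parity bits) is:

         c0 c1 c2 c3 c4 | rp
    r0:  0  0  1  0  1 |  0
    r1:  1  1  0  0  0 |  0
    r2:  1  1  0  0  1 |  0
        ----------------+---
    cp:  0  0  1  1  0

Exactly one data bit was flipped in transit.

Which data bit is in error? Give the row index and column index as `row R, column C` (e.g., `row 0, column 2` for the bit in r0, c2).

row 2, column 3

Recompute each row's even parity and compare to rp:
  r0: data parity 0, sent rp 0 → ok
  r1: data parity 0, sent rp 0 → ok
  r2: data parity 1, sent rp 0 → mismatch
Recompute each column's even parity and compare to cp:
  c0: data parity 0, sent cp 0 → ok
  c1: data parity 0, sent cp 0 → ok
  c2: data parity 1, sent cp 1 → ok
  c3: data parity 0, sent cp 1 → mismatch
  c4: data parity 0, sent cp 0 → ok
Exactly one row (r2) and one column (c3) fail → the flipped bit is at their intersection.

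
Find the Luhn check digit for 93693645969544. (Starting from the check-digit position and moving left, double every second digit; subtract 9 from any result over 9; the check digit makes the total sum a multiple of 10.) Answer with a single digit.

Partial digits right→left: 4 4 5 9 6 9 5 4 6 3 9 6 3 9
Double every second digit counting from the check-digit position (so the 1st, 3rd, 5th, ... of the partial from the right).
  doubled (with −9 where >9): 8 1 3 1 3 9 6 → sum 31
  kept as-is: 4 9 9 4 3 6 9 → sum 44
Total = 31 + 44 = 75.
Check digit = (10 − (75 mod 10)) mod 10 = 5.

5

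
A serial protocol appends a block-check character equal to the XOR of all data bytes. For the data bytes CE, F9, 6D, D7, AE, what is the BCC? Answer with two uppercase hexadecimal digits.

XOR the bytes together:
  start with 0xCE
  0xCE ⊕ 0xF9 = 0x37
  0x37 ⊕ 0x6D = 0x5A
  0x5A ⊕ 0xD7 = 0x8D
  0x8D ⊕ 0xAE = 0x23

23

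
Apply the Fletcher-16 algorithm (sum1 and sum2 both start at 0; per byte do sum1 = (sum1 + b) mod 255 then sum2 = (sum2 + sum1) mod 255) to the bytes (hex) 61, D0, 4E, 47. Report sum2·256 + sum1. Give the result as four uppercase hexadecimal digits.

Running sums (mod 255):
  after byte 0 (61): sum1=97, sum2=97
  after byte 1 (D0): sum1=50, sum2=147
  after byte 2 (4E): sum1=128, sum2=20
  after byte 3 (47): sum1=199, sum2=219
Checksum = sum2·256 + sum1 = 219·256 + 199 = 56263 = 0xDBC7.

DBC7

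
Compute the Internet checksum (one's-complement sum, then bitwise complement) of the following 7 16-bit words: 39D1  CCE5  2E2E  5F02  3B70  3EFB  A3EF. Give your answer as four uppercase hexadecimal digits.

One's-complement addition (fold any carry out of bit 15 back into bit 0):
  0x39D1 + 0xCCE5 = 0x106B6 → wrap carry → 0x06B7
  0x06B7 + 0x2E2E = 0x034E5
  0x34E5 + 0x5F02 = 0x093E7
  0x93E7 + 0x3B70 = 0x0CF57
  0xCF57 + 0x3EFB = 0x10E52 → wrap carry → 0x0E53
  0x0E53 + 0xA3EF = 0x0B242
One's-complement sum = 0xB242.
Checksum = ~0xB242 & 0xFFFF = 0x4DBD.

4DBD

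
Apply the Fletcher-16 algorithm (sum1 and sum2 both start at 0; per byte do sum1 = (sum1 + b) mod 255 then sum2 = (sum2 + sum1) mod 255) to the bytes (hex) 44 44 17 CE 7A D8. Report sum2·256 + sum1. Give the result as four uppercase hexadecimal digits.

Running sums (mod 255):
  after byte 0 (44): sum1=68, sum2=68
  after byte 1 (44): sum1=136, sum2=204
  after byte 2 (17): sum1=159, sum2=108
  after byte 3 (CE): sum1=110, sum2=218
  after byte 4 (7A): sum1=232, sum2=195
  after byte 5 (D8): sum1=193, sum2=133
Checksum = sum2·256 + sum1 = 133·256 + 193 = 34241 = 0x85C1.

85C1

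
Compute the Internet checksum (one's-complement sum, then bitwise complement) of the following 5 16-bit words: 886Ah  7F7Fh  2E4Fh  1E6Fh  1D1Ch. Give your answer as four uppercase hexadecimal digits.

8E3B

One's-complement addition (fold any carry out of bit 15 back into bit 0):
  0x886A + 0x7F7F = 0x107E9 → wrap carry → 0x07EA
  0x07EA + 0x2E4F = 0x03639
  0x3639 + 0x1E6F = 0x054A8
  0x54A8 + 0x1D1C = 0x071C4
One's-complement sum = 0x71C4.
Checksum = ~0x71C4 & 0xFFFF = 0x8E3B.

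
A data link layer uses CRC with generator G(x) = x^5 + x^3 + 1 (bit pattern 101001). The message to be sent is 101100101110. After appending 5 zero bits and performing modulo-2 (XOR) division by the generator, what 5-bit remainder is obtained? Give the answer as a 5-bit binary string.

Append 5 zeros: 10110010111000000. Divide by 101001 (XOR where the leading bit is 1):
  pos 0: 101100 XOR 101001 = 000101
  pos 3: 101101 XOR 101001 = 000100
  pos 6: 100110 XOR 101001 = 001111
  pos 8: 111100 XOR 101001 = 010101
  pos 9: 101010 XOR 101001 = 000011
Remainder (last 5 bits) = 01100. This is the CRC / FCS.

01100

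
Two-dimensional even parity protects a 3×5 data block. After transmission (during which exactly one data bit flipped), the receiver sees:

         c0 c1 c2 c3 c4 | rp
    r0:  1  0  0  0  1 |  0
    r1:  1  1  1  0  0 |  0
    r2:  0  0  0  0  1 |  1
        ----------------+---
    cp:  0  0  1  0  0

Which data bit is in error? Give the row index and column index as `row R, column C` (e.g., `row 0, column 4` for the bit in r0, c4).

Recompute each row's even parity and compare to rp:
  r0: data parity 0, sent rp 0 → ok
  r1: data parity 1, sent rp 0 → mismatch
  r2: data parity 1, sent rp 1 → ok
Recompute each column's even parity and compare to cp:
  c0: data parity 0, sent cp 0 → ok
  c1: data parity 1, sent cp 0 → mismatch
  c2: data parity 1, sent cp 1 → ok
  c3: data parity 0, sent cp 0 → ok
  c4: data parity 0, sent cp 0 → ok
Exactly one row (r1) and one column (c1) fail → the flipped bit is at their intersection.

row 1, column 1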